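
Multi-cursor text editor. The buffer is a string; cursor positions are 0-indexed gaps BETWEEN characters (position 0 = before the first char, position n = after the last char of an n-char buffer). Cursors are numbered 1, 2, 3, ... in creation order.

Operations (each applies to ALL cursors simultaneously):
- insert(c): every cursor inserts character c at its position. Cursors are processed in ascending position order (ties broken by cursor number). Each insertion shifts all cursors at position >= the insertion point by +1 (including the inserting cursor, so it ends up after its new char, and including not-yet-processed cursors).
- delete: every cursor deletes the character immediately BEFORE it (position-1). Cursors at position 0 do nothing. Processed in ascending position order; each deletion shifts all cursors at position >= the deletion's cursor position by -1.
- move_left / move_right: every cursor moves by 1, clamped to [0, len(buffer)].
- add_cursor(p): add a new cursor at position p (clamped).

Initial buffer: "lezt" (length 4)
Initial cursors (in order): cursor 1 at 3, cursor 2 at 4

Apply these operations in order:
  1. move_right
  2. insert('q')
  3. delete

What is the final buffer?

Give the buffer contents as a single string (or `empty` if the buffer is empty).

Answer: lezt

Derivation:
After op 1 (move_right): buffer="lezt" (len 4), cursors c1@4 c2@4, authorship ....
After op 2 (insert('q')): buffer="leztqq" (len 6), cursors c1@6 c2@6, authorship ....12
After op 3 (delete): buffer="lezt" (len 4), cursors c1@4 c2@4, authorship ....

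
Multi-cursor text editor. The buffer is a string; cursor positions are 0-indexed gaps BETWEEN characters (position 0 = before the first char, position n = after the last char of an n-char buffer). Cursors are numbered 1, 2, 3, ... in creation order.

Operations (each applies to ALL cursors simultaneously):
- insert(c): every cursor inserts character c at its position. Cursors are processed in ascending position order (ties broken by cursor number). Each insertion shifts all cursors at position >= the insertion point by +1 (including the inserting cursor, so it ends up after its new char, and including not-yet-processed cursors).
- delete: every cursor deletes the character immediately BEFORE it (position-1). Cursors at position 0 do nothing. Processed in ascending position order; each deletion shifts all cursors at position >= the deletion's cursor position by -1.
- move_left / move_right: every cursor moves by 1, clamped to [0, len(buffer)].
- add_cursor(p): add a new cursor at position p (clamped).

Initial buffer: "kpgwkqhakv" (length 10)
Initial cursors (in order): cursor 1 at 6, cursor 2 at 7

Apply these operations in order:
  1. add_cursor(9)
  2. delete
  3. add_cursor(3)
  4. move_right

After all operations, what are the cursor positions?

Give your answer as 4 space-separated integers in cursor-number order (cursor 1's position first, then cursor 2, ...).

Answer: 6 6 7 4

Derivation:
After op 1 (add_cursor(9)): buffer="kpgwkqhakv" (len 10), cursors c1@6 c2@7 c3@9, authorship ..........
After op 2 (delete): buffer="kpgwkav" (len 7), cursors c1@5 c2@5 c3@6, authorship .......
After op 3 (add_cursor(3)): buffer="kpgwkav" (len 7), cursors c4@3 c1@5 c2@5 c3@6, authorship .......
After op 4 (move_right): buffer="kpgwkav" (len 7), cursors c4@4 c1@6 c2@6 c3@7, authorship .......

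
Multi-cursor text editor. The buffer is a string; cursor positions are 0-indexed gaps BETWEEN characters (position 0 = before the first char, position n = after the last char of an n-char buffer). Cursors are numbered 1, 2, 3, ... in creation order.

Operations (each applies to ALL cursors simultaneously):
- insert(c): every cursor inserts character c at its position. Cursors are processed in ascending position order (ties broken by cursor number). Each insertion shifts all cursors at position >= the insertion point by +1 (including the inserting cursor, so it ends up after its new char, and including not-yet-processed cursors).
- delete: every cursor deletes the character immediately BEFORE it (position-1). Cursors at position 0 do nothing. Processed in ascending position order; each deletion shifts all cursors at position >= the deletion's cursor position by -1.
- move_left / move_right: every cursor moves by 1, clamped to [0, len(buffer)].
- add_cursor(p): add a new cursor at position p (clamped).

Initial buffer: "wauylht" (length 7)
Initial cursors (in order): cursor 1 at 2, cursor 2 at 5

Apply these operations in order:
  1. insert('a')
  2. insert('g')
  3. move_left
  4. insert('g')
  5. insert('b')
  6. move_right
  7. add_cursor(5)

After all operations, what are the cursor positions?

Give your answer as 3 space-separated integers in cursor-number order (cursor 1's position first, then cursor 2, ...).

Answer: 6 13 5

Derivation:
After op 1 (insert('a')): buffer="waauylaht" (len 9), cursors c1@3 c2@7, authorship ..1...2..
After op 2 (insert('g')): buffer="waaguylaght" (len 11), cursors c1@4 c2@9, authorship ..11...22..
After op 3 (move_left): buffer="waaguylaght" (len 11), cursors c1@3 c2@8, authorship ..11...22..
After op 4 (insert('g')): buffer="waagguylagght" (len 13), cursors c1@4 c2@10, authorship ..111...222..
After op 5 (insert('b')): buffer="waagbguylagbght" (len 15), cursors c1@5 c2@12, authorship ..1111...2222..
After op 6 (move_right): buffer="waagbguylagbght" (len 15), cursors c1@6 c2@13, authorship ..1111...2222..
After op 7 (add_cursor(5)): buffer="waagbguylagbght" (len 15), cursors c3@5 c1@6 c2@13, authorship ..1111...2222..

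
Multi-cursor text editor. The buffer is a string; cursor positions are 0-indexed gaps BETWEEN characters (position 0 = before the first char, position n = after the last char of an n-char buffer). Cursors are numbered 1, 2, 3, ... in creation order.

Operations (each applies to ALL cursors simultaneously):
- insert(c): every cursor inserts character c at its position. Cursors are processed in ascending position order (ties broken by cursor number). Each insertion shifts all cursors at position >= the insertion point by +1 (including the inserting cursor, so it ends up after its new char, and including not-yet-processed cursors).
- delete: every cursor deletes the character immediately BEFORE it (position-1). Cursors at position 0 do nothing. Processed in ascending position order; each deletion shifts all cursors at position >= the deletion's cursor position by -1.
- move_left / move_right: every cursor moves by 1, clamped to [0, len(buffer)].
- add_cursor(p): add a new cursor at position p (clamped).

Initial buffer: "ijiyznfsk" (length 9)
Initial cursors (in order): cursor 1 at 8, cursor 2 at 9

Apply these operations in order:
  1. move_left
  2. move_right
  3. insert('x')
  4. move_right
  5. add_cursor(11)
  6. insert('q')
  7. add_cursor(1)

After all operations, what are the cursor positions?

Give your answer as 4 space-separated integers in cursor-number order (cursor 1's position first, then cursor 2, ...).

After op 1 (move_left): buffer="ijiyznfsk" (len 9), cursors c1@7 c2@8, authorship .........
After op 2 (move_right): buffer="ijiyznfsk" (len 9), cursors c1@8 c2@9, authorship .........
After op 3 (insert('x')): buffer="ijiyznfsxkx" (len 11), cursors c1@9 c2@11, authorship ........1.2
After op 4 (move_right): buffer="ijiyznfsxkx" (len 11), cursors c1@10 c2@11, authorship ........1.2
After op 5 (add_cursor(11)): buffer="ijiyznfsxkx" (len 11), cursors c1@10 c2@11 c3@11, authorship ........1.2
After op 6 (insert('q')): buffer="ijiyznfsxkqxqq" (len 14), cursors c1@11 c2@14 c3@14, authorship ........1.1223
After op 7 (add_cursor(1)): buffer="ijiyznfsxkqxqq" (len 14), cursors c4@1 c1@11 c2@14 c3@14, authorship ........1.1223

Answer: 11 14 14 1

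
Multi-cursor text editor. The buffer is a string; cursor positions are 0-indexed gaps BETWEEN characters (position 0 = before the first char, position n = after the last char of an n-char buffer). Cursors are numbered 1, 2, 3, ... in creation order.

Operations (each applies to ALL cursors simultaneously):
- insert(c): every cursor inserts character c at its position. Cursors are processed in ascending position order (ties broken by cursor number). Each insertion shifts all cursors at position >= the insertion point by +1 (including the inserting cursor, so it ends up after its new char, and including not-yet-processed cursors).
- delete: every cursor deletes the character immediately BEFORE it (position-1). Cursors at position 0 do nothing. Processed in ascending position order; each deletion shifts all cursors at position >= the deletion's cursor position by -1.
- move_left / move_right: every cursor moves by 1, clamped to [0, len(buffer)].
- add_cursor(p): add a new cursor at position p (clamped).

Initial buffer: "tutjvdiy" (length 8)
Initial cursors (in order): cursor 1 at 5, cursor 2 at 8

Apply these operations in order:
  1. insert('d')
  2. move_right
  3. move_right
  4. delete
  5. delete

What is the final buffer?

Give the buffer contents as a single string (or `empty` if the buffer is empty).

After op 1 (insert('d')): buffer="tutjvddiyd" (len 10), cursors c1@6 c2@10, authorship .....1...2
After op 2 (move_right): buffer="tutjvddiyd" (len 10), cursors c1@7 c2@10, authorship .....1...2
After op 3 (move_right): buffer="tutjvddiyd" (len 10), cursors c1@8 c2@10, authorship .....1...2
After op 4 (delete): buffer="tutjvddy" (len 8), cursors c1@7 c2@8, authorship .....1..
After op 5 (delete): buffer="tutjvd" (len 6), cursors c1@6 c2@6, authorship .....1

Answer: tutjvd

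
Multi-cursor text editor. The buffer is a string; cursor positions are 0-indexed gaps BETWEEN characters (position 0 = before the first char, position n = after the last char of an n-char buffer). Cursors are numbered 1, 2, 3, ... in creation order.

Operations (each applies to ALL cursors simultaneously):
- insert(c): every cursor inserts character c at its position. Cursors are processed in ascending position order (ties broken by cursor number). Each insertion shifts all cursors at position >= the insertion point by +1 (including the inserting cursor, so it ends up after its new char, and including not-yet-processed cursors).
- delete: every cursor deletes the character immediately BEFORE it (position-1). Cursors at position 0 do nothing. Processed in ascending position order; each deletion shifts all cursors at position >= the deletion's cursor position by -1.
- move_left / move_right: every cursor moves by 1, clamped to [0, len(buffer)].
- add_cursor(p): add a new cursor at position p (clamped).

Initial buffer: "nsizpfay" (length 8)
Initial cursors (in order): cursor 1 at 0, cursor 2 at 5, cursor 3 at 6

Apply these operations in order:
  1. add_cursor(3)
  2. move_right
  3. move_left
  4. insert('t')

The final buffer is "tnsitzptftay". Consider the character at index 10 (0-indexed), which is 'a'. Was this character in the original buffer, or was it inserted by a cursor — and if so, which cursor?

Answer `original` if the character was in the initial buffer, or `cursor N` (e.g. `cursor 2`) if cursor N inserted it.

Answer: original

Derivation:
After op 1 (add_cursor(3)): buffer="nsizpfay" (len 8), cursors c1@0 c4@3 c2@5 c3@6, authorship ........
After op 2 (move_right): buffer="nsizpfay" (len 8), cursors c1@1 c4@4 c2@6 c3@7, authorship ........
After op 3 (move_left): buffer="nsizpfay" (len 8), cursors c1@0 c4@3 c2@5 c3@6, authorship ........
After op 4 (insert('t')): buffer="tnsitzptftay" (len 12), cursors c1@1 c4@5 c2@8 c3@10, authorship 1...4..2.3..
Authorship (.=original, N=cursor N): 1 . . . 4 . . 2 . 3 . .
Index 10: author = original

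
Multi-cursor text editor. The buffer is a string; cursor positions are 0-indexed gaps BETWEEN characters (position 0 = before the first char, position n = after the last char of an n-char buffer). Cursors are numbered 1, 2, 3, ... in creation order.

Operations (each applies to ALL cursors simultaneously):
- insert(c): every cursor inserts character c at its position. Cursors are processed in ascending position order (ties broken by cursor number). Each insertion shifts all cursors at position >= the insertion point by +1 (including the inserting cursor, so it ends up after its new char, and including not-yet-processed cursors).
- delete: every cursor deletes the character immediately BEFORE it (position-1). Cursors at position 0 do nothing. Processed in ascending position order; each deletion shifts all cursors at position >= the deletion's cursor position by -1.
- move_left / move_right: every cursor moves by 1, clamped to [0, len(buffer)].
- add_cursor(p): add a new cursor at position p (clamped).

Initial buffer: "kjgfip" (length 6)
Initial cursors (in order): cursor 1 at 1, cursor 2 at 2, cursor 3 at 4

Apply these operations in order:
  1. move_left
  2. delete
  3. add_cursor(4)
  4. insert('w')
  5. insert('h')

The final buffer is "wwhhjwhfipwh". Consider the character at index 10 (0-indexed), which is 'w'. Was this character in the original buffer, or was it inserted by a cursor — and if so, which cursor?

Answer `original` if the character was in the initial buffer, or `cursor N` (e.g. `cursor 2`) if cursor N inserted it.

Answer: cursor 4

Derivation:
After op 1 (move_left): buffer="kjgfip" (len 6), cursors c1@0 c2@1 c3@3, authorship ......
After op 2 (delete): buffer="jfip" (len 4), cursors c1@0 c2@0 c3@1, authorship ....
After op 3 (add_cursor(4)): buffer="jfip" (len 4), cursors c1@0 c2@0 c3@1 c4@4, authorship ....
After op 4 (insert('w')): buffer="wwjwfipw" (len 8), cursors c1@2 c2@2 c3@4 c4@8, authorship 12.3...4
After op 5 (insert('h')): buffer="wwhhjwhfipwh" (len 12), cursors c1@4 c2@4 c3@7 c4@12, authorship 1212.33...44
Authorship (.=original, N=cursor N): 1 2 1 2 . 3 3 . . . 4 4
Index 10: author = 4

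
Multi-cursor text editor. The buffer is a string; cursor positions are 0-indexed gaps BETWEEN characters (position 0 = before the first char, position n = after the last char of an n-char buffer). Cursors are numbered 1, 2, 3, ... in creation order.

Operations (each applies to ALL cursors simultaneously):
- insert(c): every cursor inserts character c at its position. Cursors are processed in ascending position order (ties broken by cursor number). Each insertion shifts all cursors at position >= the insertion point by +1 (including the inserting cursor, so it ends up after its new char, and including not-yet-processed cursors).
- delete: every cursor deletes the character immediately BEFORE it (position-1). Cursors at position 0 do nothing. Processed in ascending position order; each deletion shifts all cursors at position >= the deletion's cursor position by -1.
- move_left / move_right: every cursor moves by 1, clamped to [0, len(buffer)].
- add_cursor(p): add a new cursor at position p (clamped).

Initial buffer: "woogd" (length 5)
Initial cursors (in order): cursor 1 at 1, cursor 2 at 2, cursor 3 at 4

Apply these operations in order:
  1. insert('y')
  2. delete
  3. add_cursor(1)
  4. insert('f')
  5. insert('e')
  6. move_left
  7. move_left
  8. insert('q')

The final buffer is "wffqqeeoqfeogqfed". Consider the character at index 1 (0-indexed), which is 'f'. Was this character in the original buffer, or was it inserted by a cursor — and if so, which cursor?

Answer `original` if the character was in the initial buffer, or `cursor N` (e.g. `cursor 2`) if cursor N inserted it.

Answer: cursor 1

Derivation:
After op 1 (insert('y')): buffer="wyoyogyd" (len 8), cursors c1@2 c2@4 c3@7, authorship .1.2..3.
After op 2 (delete): buffer="woogd" (len 5), cursors c1@1 c2@2 c3@4, authorship .....
After op 3 (add_cursor(1)): buffer="woogd" (len 5), cursors c1@1 c4@1 c2@2 c3@4, authorship .....
After op 4 (insert('f')): buffer="wffofogfd" (len 9), cursors c1@3 c4@3 c2@5 c3@8, authorship .14.2..3.
After op 5 (insert('e')): buffer="wffeeofeogfed" (len 13), cursors c1@5 c4@5 c2@8 c3@12, authorship .1414.22..33.
After op 6 (move_left): buffer="wffeeofeogfed" (len 13), cursors c1@4 c4@4 c2@7 c3@11, authorship .1414.22..33.
After op 7 (move_left): buffer="wffeeofeogfed" (len 13), cursors c1@3 c4@3 c2@6 c3@10, authorship .1414.22..33.
After op 8 (insert('q')): buffer="wffqqeeoqfeogqfed" (len 17), cursors c1@5 c4@5 c2@9 c3@14, authorship .141414.222..333.
Authorship (.=original, N=cursor N): . 1 4 1 4 1 4 . 2 2 2 . . 3 3 3 .
Index 1: author = 1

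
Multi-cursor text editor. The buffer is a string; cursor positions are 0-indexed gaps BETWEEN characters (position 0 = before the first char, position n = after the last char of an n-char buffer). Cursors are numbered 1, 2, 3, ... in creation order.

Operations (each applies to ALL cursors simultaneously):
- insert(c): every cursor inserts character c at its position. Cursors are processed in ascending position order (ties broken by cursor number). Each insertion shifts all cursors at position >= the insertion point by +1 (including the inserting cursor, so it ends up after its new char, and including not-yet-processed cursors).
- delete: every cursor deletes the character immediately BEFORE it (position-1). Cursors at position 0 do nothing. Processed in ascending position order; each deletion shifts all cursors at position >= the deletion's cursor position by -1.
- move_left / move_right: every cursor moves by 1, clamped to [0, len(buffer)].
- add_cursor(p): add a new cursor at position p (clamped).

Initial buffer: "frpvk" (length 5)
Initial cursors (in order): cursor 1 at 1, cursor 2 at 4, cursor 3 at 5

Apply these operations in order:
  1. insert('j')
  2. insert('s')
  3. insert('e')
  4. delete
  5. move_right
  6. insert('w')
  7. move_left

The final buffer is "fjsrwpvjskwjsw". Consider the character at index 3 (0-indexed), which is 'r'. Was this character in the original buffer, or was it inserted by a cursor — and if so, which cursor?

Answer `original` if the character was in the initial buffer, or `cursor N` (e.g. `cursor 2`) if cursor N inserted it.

Answer: original

Derivation:
After op 1 (insert('j')): buffer="fjrpvjkj" (len 8), cursors c1@2 c2@6 c3@8, authorship .1...2.3
After op 2 (insert('s')): buffer="fjsrpvjskjs" (len 11), cursors c1@3 c2@8 c3@11, authorship .11...22.33
After op 3 (insert('e')): buffer="fjserpvjsekjse" (len 14), cursors c1@4 c2@10 c3@14, authorship .111...222.333
After op 4 (delete): buffer="fjsrpvjskjs" (len 11), cursors c1@3 c2@8 c3@11, authorship .11...22.33
After op 5 (move_right): buffer="fjsrpvjskjs" (len 11), cursors c1@4 c2@9 c3@11, authorship .11...22.33
After op 6 (insert('w')): buffer="fjsrwpvjskwjsw" (len 14), cursors c1@5 c2@11 c3@14, authorship .11.1..22.2333
After op 7 (move_left): buffer="fjsrwpvjskwjsw" (len 14), cursors c1@4 c2@10 c3@13, authorship .11.1..22.2333
Authorship (.=original, N=cursor N): . 1 1 . 1 . . 2 2 . 2 3 3 3
Index 3: author = original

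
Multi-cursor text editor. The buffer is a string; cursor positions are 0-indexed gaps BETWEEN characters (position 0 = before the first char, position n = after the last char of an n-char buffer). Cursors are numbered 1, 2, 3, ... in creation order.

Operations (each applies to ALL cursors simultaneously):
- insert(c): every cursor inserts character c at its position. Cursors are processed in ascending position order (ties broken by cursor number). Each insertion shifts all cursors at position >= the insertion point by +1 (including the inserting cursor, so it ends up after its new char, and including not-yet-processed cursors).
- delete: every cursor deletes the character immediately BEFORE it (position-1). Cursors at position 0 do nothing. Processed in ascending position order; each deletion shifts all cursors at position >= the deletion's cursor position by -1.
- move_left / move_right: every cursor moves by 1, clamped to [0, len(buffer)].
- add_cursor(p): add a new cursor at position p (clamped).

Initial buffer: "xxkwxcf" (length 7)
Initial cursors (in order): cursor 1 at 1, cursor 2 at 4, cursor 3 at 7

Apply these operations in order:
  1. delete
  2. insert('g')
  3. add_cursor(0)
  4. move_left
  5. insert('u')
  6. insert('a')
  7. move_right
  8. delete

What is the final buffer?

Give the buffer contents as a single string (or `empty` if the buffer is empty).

After op 1 (delete): buffer="xkxc" (len 4), cursors c1@0 c2@2 c3@4, authorship ....
After op 2 (insert('g')): buffer="gxkgxcg" (len 7), cursors c1@1 c2@4 c3@7, authorship 1..2..3
After op 3 (add_cursor(0)): buffer="gxkgxcg" (len 7), cursors c4@0 c1@1 c2@4 c3@7, authorship 1..2..3
After op 4 (move_left): buffer="gxkgxcg" (len 7), cursors c1@0 c4@0 c2@3 c3@6, authorship 1..2..3
After op 5 (insert('u')): buffer="uugxkugxcug" (len 11), cursors c1@2 c4@2 c2@6 c3@10, authorship 141..22..33
After op 6 (insert('a')): buffer="uuaagxkuagxcuag" (len 15), cursors c1@4 c4@4 c2@9 c3@14, authorship 14141..222..333
After op 7 (move_right): buffer="uuaagxkuagxcuag" (len 15), cursors c1@5 c4@5 c2@10 c3@15, authorship 14141..222..333
After op 8 (delete): buffer="uuaxkuaxcua" (len 11), cursors c1@3 c4@3 c2@7 c3@11, authorship 141..22..33

Answer: uuaxkuaxcua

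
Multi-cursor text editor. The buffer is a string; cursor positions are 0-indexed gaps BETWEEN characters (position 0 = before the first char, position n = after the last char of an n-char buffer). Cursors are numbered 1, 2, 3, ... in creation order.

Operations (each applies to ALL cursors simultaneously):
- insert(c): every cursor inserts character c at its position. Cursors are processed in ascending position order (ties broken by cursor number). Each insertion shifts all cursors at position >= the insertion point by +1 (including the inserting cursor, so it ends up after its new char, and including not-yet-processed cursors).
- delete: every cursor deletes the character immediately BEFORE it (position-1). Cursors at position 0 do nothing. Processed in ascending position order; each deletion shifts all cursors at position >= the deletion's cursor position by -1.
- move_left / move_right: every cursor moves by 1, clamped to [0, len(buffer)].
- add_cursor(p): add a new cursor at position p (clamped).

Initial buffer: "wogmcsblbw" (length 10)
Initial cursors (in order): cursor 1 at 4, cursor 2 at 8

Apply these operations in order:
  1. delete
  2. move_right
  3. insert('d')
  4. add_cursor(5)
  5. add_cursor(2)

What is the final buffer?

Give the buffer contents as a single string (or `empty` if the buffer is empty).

After op 1 (delete): buffer="wogcsbbw" (len 8), cursors c1@3 c2@6, authorship ........
After op 2 (move_right): buffer="wogcsbbw" (len 8), cursors c1@4 c2@7, authorship ........
After op 3 (insert('d')): buffer="wogcdsbbdw" (len 10), cursors c1@5 c2@9, authorship ....1...2.
After op 4 (add_cursor(5)): buffer="wogcdsbbdw" (len 10), cursors c1@5 c3@5 c2@9, authorship ....1...2.
After op 5 (add_cursor(2)): buffer="wogcdsbbdw" (len 10), cursors c4@2 c1@5 c3@5 c2@9, authorship ....1...2.

Answer: wogcdsbbdw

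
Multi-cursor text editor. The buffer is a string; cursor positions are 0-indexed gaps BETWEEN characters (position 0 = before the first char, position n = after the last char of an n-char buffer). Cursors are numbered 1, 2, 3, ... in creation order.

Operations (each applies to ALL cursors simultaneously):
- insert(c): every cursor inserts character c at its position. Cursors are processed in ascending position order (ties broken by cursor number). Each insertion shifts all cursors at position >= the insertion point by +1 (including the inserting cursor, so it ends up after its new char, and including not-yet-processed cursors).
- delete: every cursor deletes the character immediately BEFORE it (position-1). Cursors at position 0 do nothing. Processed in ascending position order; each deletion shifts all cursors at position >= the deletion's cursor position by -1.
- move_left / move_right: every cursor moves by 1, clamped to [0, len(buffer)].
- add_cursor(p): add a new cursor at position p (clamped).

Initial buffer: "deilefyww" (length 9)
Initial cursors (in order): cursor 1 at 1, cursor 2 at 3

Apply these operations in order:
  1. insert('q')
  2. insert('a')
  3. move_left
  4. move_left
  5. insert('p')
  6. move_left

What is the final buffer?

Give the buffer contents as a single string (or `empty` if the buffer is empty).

After op 1 (insert('q')): buffer="dqeiqlefyww" (len 11), cursors c1@2 c2@5, authorship .1..2......
After op 2 (insert('a')): buffer="dqaeiqalefyww" (len 13), cursors c1@3 c2@7, authorship .11..22......
After op 3 (move_left): buffer="dqaeiqalefyww" (len 13), cursors c1@2 c2@6, authorship .11..22......
After op 4 (move_left): buffer="dqaeiqalefyww" (len 13), cursors c1@1 c2@5, authorship .11..22......
After op 5 (insert('p')): buffer="dpqaeipqalefyww" (len 15), cursors c1@2 c2@7, authorship .111..222......
After op 6 (move_left): buffer="dpqaeipqalefyww" (len 15), cursors c1@1 c2@6, authorship .111..222......

Answer: dpqaeipqalefyww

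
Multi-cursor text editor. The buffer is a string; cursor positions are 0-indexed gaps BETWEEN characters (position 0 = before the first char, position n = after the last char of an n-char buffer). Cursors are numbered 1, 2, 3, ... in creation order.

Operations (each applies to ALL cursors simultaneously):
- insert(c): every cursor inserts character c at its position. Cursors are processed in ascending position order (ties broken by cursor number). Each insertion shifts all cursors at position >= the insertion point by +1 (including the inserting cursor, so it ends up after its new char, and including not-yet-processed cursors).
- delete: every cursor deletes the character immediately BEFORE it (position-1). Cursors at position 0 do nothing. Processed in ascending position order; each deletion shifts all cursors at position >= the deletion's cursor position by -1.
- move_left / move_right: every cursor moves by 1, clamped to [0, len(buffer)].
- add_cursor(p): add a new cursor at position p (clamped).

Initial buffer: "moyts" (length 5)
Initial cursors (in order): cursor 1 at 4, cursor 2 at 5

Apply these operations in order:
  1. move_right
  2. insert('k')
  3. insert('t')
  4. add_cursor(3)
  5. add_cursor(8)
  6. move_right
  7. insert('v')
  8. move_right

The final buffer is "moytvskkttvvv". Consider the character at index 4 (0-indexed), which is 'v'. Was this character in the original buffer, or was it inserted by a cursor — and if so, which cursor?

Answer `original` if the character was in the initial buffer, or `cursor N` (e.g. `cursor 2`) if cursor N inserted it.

Answer: cursor 3

Derivation:
After op 1 (move_right): buffer="moyts" (len 5), cursors c1@5 c2@5, authorship .....
After op 2 (insert('k')): buffer="moytskk" (len 7), cursors c1@7 c2@7, authorship .....12
After op 3 (insert('t')): buffer="moytskktt" (len 9), cursors c1@9 c2@9, authorship .....1212
After op 4 (add_cursor(3)): buffer="moytskktt" (len 9), cursors c3@3 c1@9 c2@9, authorship .....1212
After op 5 (add_cursor(8)): buffer="moytskktt" (len 9), cursors c3@3 c4@8 c1@9 c2@9, authorship .....1212
After op 6 (move_right): buffer="moytskktt" (len 9), cursors c3@4 c1@9 c2@9 c4@9, authorship .....1212
After op 7 (insert('v')): buffer="moytvskkttvvv" (len 13), cursors c3@5 c1@13 c2@13 c4@13, authorship ....3.1212124
After op 8 (move_right): buffer="moytvskkttvvv" (len 13), cursors c3@6 c1@13 c2@13 c4@13, authorship ....3.1212124
Authorship (.=original, N=cursor N): . . . . 3 . 1 2 1 2 1 2 4
Index 4: author = 3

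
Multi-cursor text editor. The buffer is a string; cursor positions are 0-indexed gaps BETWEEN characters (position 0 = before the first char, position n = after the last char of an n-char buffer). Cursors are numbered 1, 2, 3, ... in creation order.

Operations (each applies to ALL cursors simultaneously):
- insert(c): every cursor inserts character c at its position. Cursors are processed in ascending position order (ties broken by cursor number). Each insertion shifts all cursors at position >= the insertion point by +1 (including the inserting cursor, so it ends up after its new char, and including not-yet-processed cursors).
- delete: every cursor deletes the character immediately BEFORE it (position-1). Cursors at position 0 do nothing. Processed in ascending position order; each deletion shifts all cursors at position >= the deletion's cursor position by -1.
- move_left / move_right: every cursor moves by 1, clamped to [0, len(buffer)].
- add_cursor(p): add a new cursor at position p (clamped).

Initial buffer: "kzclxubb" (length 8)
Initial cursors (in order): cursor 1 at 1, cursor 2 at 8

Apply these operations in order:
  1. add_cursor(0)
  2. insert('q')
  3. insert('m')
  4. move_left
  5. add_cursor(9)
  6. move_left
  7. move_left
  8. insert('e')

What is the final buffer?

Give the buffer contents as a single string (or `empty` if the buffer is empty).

After op 1 (add_cursor(0)): buffer="kzclxubb" (len 8), cursors c3@0 c1@1 c2@8, authorship ........
After op 2 (insert('q')): buffer="qkqzclxubbq" (len 11), cursors c3@1 c1@3 c2@11, authorship 3.1.......2
After op 3 (insert('m')): buffer="qmkqmzclxubbqm" (len 14), cursors c3@2 c1@5 c2@14, authorship 33.11.......22
After op 4 (move_left): buffer="qmkqmzclxubbqm" (len 14), cursors c3@1 c1@4 c2@13, authorship 33.11.......22
After op 5 (add_cursor(9)): buffer="qmkqmzclxubbqm" (len 14), cursors c3@1 c1@4 c4@9 c2@13, authorship 33.11.......22
After op 6 (move_left): buffer="qmkqmzclxubbqm" (len 14), cursors c3@0 c1@3 c4@8 c2@12, authorship 33.11.......22
After op 7 (move_left): buffer="qmkqmzclxubbqm" (len 14), cursors c3@0 c1@2 c4@7 c2@11, authorship 33.11.......22
After op 8 (insert('e')): buffer="eqmekqmzcelxubebqm" (len 18), cursors c3@1 c1@4 c4@10 c2@15, authorship 3331.11..4....2.22

Answer: eqmekqmzcelxubebqm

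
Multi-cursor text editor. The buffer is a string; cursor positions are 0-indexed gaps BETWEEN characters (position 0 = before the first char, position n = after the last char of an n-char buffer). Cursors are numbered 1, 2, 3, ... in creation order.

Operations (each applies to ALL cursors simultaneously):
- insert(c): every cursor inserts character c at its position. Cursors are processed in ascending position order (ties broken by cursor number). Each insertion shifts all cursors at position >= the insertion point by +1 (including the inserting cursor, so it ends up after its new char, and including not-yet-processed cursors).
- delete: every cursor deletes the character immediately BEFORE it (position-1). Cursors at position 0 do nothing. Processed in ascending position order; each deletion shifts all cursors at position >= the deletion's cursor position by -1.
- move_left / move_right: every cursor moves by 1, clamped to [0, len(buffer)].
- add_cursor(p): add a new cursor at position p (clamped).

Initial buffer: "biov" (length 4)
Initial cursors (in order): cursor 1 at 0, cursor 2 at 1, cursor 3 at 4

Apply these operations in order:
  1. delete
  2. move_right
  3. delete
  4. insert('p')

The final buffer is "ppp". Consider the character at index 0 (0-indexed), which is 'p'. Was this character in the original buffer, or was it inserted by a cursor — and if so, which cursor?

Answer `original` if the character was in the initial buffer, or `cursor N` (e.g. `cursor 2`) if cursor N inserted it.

After op 1 (delete): buffer="io" (len 2), cursors c1@0 c2@0 c3@2, authorship ..
After op 2 (move_right): buffer="io" (len 2), cursors c1@1 c2@1 c3@2, authorship ..
After op 3 (delete): buffer="" (len 0), cursors c1@0 c2@0 c3@0, authorship 
After op 4 (insert('p')): buffer="ppp" (len 3), cursors c1@3 c2@3 c3@3, authorship 123
Authorship (.=original, N=cursor N): 1 2 3
Index 0: author = 1

Answer: cursor 1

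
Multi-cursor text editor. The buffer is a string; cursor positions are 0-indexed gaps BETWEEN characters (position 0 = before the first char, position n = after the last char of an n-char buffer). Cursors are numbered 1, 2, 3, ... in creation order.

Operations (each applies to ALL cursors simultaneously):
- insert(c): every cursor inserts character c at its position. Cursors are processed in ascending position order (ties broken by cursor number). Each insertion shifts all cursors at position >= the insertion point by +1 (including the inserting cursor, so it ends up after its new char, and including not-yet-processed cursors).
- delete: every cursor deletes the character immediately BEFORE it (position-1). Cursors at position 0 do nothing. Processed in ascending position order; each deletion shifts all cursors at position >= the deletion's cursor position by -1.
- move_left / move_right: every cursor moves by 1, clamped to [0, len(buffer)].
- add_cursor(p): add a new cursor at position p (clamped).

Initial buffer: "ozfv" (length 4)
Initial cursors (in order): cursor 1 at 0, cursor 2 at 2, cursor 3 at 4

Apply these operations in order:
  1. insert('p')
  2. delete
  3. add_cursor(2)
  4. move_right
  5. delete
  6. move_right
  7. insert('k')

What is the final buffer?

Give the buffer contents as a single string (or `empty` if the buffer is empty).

Answer: kkkk

Derivation:
After op 1 (insert('p')): buffer="pozpfvp" (len 7), cursors c1@1 c2@4 c3@7, authorship 1..2..3
After op 2 (delete): buffer="ozfv" (len 4), cursors c1@0 c2@2 c3@4, authorship ....
After op 3 (add_cursor(2)): buffer="ozfv" (len 4), cursors c1@0 c2@2 c4@2 c3@4, authorship ....
After op 4 (move_right): buffer="ozfv" (len 4), cursors c1@1 c2@3 c4@3 c3@4, authorship ....
After op 5 (delete): buffer="" (len 0), cursors c1@0 c2@0 c3@0 c4@0, authorship 
After op 6 (move_right): buffer="" (len 0), cursors c1@0 c2@0 c3@0 c4@0, authorship 
After op 7 (insert('k')): buffer="kkkk" (len 4), cursors c1@4 c2@4 c3@4 c4@4, authorship 1234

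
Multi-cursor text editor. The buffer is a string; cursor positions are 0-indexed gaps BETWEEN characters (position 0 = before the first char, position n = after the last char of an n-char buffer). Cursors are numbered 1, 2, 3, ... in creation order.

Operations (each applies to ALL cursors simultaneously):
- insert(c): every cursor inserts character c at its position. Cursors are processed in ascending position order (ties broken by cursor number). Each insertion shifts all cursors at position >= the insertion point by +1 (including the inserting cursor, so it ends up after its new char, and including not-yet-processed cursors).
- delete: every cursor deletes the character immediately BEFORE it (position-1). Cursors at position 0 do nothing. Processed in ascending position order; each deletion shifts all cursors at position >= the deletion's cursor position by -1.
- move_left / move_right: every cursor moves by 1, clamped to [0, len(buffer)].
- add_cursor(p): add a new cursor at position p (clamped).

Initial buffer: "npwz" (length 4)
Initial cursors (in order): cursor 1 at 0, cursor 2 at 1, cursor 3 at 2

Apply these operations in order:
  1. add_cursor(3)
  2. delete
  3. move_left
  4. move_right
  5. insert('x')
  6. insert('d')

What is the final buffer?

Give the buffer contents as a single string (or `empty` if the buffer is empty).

After op 1 (add_cursor(3)): buffer="npwz" (len 4), cursors c1@0 c2@1 c3@2 c4@3, authorship ....
After op 2 (delete): buffer="z" (len 1), cursors c1@0 c2@0 c3@0 c4@0, authorship .
After op 3 (move_left): buffer="z" (len 1), cursors c1@0 c2@0 c3@0 c4@0, authorship .
After op 4 (move_right): buffer="z" (len 1), cursors c1@1 c2@1 c3@1 c4@1, authorship .
After op 5 (insert('x')): buffer="zxxxx" (len 5), cursors c1@5 c2@5 c3@5 c4@5, authorship .1234
After op 6 (insert('d')): buffer="zxxxxdddd" (len 9), cursors c1@9 c2@9 c3@9 c4@9, authorship .12341234

Answer: zxxxxdddd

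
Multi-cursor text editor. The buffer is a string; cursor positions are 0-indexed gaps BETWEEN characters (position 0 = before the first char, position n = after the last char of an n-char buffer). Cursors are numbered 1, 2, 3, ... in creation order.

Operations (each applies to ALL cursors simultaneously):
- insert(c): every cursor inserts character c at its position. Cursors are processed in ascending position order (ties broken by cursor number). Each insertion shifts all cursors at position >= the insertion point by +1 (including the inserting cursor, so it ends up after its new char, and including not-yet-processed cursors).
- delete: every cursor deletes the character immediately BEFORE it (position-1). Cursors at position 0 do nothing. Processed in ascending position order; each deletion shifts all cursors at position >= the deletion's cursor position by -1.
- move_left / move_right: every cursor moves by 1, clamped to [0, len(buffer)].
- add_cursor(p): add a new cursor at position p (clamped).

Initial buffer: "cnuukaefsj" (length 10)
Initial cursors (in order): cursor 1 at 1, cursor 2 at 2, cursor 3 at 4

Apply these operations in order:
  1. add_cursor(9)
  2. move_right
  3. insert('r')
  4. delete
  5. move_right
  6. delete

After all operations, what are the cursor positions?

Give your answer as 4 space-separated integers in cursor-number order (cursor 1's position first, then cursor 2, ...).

After op 1 (add_cursor(9)): buffer="cnuukaefsj" (len 10), cursors c1@1 c2@2 c3@4 c4@9, authorship ..........
After op 2 (move_right): buffer="cnuukaefsj" (len 10), cursors c1@2 c2@3 c3@5 c4@10, authorship ..........
After op 3 (insert('r')): buffer="cnrurukraefsjr" (len 14), cursors c1@3 c2@5 c3@8 c4@14, authorship ..1.2..3.....4
After op 4 (delete): buffer="cnuukaefsj" (len 10), cursors c1@2 c2@3 c3@5 c4@10, authorship ..........
After op 5 (move_right): buffer="cnuukaefsj" (len 10), cursors c1@3 c2@4 c3@6 c4@10, authorship ..........
After op 6 (delete): buffer="cnkefs" (len 6), cursors c1@2 c2@2 c3@3 c4@6, authorship ......

Answer: 2 2 3 6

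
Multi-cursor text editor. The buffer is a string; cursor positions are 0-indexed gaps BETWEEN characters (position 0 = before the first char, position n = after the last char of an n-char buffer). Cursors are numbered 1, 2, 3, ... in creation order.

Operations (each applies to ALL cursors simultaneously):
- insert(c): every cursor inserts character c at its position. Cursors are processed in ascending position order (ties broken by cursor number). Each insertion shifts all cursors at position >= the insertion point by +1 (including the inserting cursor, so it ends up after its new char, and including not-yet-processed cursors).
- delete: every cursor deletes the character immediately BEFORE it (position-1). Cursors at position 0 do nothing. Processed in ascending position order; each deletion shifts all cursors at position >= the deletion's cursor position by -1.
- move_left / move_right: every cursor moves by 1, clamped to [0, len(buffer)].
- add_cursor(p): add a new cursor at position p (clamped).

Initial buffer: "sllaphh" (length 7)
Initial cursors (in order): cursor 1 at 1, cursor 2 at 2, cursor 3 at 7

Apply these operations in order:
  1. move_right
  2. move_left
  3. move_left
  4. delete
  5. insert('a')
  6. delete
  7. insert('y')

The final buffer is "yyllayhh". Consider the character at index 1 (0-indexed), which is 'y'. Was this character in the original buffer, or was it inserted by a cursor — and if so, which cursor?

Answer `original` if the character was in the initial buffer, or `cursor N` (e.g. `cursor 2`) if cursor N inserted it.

Answer: cursor 2

Derivation:
After op 1 (move_right): buffer="sllaphh" (len 7), cursors c1@2 c2@3 c3@7, authorship .......
After op 2 (move_left): buffer="sllaphh" (len 7), cursors c1@1 c2@2 c3@6, authorship .......
After op 3 (move_left): buffer="sllaphh" (len 7), cursors c1@0 c2@1 c3@5, authorship .......
After op 4 (delete): buffer="llahh" (len 5), cursors c1@0 c2@0 c3@3, authorship .....
After op 5 (insert('a')): buffer="aallaahh" (len 8), cursors c1@2 c2@2 c3@6, authorship 12...3..
After op 6 (delete): buffer="llahh" (len 5), cursors c1@0 c2@0 c3@3, authorship .....
After op 7 (insert('y')): buffer="yyllayhh" (len 8), cursors c1@2 c2@2 c3@6, authorship 12...3..
Authorship (.=original, N=cursor N): 1 2 . . . 3 . .
Index 1: author = 2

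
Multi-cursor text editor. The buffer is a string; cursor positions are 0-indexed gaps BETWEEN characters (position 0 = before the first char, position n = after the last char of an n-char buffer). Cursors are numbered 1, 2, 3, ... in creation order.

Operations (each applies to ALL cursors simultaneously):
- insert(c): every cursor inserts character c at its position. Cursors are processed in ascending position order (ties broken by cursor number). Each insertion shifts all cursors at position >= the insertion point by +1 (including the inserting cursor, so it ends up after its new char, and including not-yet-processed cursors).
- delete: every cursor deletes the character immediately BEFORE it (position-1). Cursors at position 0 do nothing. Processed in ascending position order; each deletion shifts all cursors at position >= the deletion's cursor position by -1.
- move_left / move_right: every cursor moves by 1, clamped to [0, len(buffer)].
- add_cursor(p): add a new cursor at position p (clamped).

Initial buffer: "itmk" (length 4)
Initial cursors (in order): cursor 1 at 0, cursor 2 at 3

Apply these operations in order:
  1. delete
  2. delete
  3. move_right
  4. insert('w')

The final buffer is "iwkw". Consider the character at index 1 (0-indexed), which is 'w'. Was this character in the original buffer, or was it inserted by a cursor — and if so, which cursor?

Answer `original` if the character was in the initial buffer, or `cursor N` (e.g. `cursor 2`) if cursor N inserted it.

After op 1 (delete): buffer="itk" (len 3), cursors c1@0 c2@2, authorship ...
After op 2 (delete): buffer="ik" (len 2), cursors c1@0 c2@1, authorship ..
After op 3 (move_right): buffer="ik" (len 2), cursors c1@1 c2@2, authorship ..
After op 4 (insert('w')): buffer="iwkw" (len 4), cursors c1@2 c2@4, authorship .1.2
Authorship (.=original, N=cursor N): . 1 . 2
Index 1: author = 1

Answer: cursor 1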